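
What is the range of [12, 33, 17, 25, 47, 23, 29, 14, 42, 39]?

35

Step 1: Identify the maximum value: max = 47
Step 2: Identify the minimum value: min = 12
Step 3: Range = max - min = 47 - 12 = 35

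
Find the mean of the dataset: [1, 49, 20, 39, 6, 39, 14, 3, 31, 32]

23.4

Step 1: Sum all values: 1 + 49 + 20 + 39 + 6 + 39 + 14 + 3 + 31 + 32 = 234
Step 2: Count the number of values: n = 10
Step 3: Mean = sum / n = 234 / 10 = 23.4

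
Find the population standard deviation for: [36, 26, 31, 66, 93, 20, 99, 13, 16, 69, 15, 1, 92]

33.2879

Step 1: Compute the mean: 44.3846
Step 2: Sum of squared deviations from the mean: 14405.0769
Step 3: Population variance = 14405.0769 / 13 = 1108.0828
Step 4: Standard deviation = sqrt(1108.0828) = 33.2879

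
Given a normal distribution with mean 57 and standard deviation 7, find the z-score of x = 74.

2.4286

Step 1: Recall the z-score formula: z = (x - mu) / sigma
Step 2: Substitute values: z = (74 - 57) / 7
Step 3: z = 17 / 7 = 2.4286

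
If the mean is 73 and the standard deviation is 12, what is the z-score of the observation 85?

1

Step 1: Recall the z-score formula: z = (x - mu) / sigma
Step 2: Substitute values: z = (85 - 73) / 12
Step 3: z = 12 / 12 = 1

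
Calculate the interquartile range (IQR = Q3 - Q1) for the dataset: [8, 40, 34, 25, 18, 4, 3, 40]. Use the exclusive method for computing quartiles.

33.5

Step 1: Sort the data: [3, 4, 8, 18, 25, 34, 40, 40]
Step 2: n = 8
Step 3: Using the exclusive quartile method:
  Q1 = 5
  Q2 (median) = 21.5
  Q3 = 38.5
  IQR = Q3 - Q1 = 38.5 - 5 = 33.5
Step 4: IQR = 33.5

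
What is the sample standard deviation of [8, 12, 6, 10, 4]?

3.1623

Step 1: Compute the mean: 8
Step 2: Sum of squared deviations from the mean: 40
Step 3: Sample variance = 40 / 4 = 10
Step 4: Standard deviation = sqrt(10) = 3.1623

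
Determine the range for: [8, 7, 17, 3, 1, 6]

16

Step 1: Identify the maximum value: max = 17
Step 2: Identify the minimum value: min = 1
Step 3: Range = max - min = 17 - 1 = 16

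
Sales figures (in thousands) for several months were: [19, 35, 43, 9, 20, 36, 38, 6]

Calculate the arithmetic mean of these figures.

25.75

Step 1: Sum all values: 19 + 35 + 43 + 9 + 20 + 36 + 38 + 6 = 206
Step 2: Count the number of values: n = 8
Step 3: Mean = sum / n = 206 / 8 = 25.75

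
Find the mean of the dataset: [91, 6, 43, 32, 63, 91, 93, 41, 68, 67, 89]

62.1818

Step 1: Sum all values: 91 + 6 + 43 + 32 + 63 + 91 + 93 + 41 + 68 + 67 + 89 = 684
Step 2: Count the number of values: n = 11
Step 3: Mean = sum / n = 684 / 11 = 62.1818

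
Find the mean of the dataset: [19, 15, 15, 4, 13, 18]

14

Step 1: Sum all values: 19 + 15 + 15 + 4 + 13 + 18 = 84
Step 2: Count the number of values: n = 6
Step 3: Mean = sum / n = 84 / 6 = 14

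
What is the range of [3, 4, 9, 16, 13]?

13

Step 1: Identify the maximum value: max = 16
Step 2: Identify the minimum value: min = 3
Step 3: Range = max - min = 16 - 3 = 13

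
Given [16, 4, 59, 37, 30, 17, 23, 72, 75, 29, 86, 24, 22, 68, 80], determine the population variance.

699.4933

Step 1: Compute the mean: (16 + 4 + 59 + 37 + 30 + 17 + 23 + 72 + 75 + 29 + 86 + 24 + 22 + 68 + 80) / 15 = 42.8
Step 2: Compute squared deviations from the mean:
  (16 - 42.8)^2 = 718.24
  (4 - 42.8)^2 = 1505.44
  (59 - 42.8)^2 = 262.44
  (37 - 42.8)^2 = 33.64
  (30 - 42.8)^2 = 163.84
  (17 - 42.8)^2 = 665.64
  (23 - 42.8)^2 = 392.04
  (72 - 42.8)^2 = 852.64
  (75 - 42.8)^2 = 1036.84
  (29 - 42.8)^2 = 190.44
  (86 - 42.8)^2 = 1866.24
  (24 - 42.8)^2 = 353.44
  (22 - 42.8)^2 = 432.64
  (68 - 42.8)^2 = 635.04
  (80 - 42.8)^2 = 1383.84
Step 3: Sum of squared deviations = 10492.4
Step 4: Population variance = 10492.4 / 15 = 699.4933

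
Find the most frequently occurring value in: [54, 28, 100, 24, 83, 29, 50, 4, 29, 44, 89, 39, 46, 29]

29

Step 1: Count the frequency of each value:
  4: appears 1 time(s)
  24: appears 1 time(s)
  28: appears 1 time(s)
  29: appears 3 time(s)
  39: appears 1 time(s)
  44: appears 1 time(s)
  46: appears 1 time(s)
  50: appears 1 time(s)
  54: appears 1 time(s)
  83: appears 1 time(s)
  89: appears 1 time(s)
  100: appears 1 time(s)
Step 2: The value 29 appears most frequently (3 times).
Step 3: Mode = 29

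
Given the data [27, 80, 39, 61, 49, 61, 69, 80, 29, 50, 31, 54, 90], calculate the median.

54

Step 1: Sort the data in ascending order: [27, 29, 31, 39, 49, 50, 54, 61, 61, 69, 80, 80, 90]
Step 2: The number of values is n = 13.
Step 3: Since n is odd, the median is the middle value at position 7: 54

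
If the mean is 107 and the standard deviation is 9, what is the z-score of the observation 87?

-2.2222

Step 1: Recall the z-score formula: z = (x - mu) / sigma
Step 2: Substitute values: z = (87 - 107) / 9
Step 3: z = -20 / 9 = -2.2222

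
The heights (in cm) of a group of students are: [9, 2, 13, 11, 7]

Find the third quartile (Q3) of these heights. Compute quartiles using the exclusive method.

12

Step 1: Sort the data: [2, 7, 9, 11, 13]
Step 2: n = 5
Step 3: Using the exclusive quartile method:
  Q1 = 4.5
  Q2 (median) = 9
  Q3 = 12
  IQR = Q3 - Q1 = 12 - 4.5 = 7.5
Step 4: Q3 = 12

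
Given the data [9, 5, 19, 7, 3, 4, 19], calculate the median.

7

Step 1: Sort the data in ascending order: [3, 4, 5, 7, 9, 19, 19]
Step 2: The number of values is n = 7.
Step 3: Since n is odd, the median is the middle value at position 4: 7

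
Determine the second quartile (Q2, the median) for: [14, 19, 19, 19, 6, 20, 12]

19

Step 1: Sort the data: [6, 12, 14, 19, 19, 19, 20]
Step 2: n = 7
Step 3: Q2 is the median. Since n is odd, it is the middle value at position 4: 19
Step 4: Q2 = 19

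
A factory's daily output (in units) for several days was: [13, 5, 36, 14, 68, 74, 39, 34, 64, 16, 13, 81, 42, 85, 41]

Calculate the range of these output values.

80

Step 1: Identify the maximum value: max = 85
Step 2: Identify the minimum value: min = 5
Step 3: Range = max - min = 85 - 5 = 80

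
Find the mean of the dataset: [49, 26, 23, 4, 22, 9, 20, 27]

22.5

Step 1: Sum all values: 49 + 26 + 23 + 4 + 22 + 9 + 20 + 27 = 180
Step 2: Count the number of values: n = 8
Step 3: Mean = sum / n = 180 / 8 = 22.5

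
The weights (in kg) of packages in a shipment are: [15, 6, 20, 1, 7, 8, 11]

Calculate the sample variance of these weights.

39.2381

Step 1: Compute the mean: (15 + 6 + 20 + 1 + 7 + 8 + 11) / 7 = 9.7143
Step 2: Compute squared deviations from the mean:
  (15 - 9.7143)^2 = 27.9388
  (6 - 9.7143)^2 = 13.7959
  (20 - 9.7143)^2 = 105.7959
  (1 - 9.7143)^2 = 75.9388
  (7 - 9.7143)^2 = 7.3673
  (8 - 9.7143)^2 = 2.9388
  (11 - 9.7143)^2 = 1.6531
Step 3: Sum of squared deviations = 235.4286
Step 4: Sample variance = 235.4286 / 6 = 39.2381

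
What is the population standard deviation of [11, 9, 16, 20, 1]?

6.4684

Step 1: Compute the mean: 11.4
Step 2: Sum of squared deviations from the mean: 209.2
Step 3: Population variance = 209.2 / 5 = 41.84
Step 4: Standard deviation = sqrt(41.84) = 6.4684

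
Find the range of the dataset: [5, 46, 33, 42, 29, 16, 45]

41

Step 1: Identify the maximum value: max = 46
Step 2: Identify the minimum value: min = 5
Step 3: Range = max - min = 46 - 5 = 41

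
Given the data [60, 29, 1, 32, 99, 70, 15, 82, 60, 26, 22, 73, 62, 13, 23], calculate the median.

32

Step 1: Sort the data in ascending order: [1, 13, 15, 22, 23, 26, 29, 32, 60, 60, 62, 70, 73, 82, 99]
Step 2: The number of values is n = 15.
Step 3: Since n is odd, the median is the middle value at position 8: 32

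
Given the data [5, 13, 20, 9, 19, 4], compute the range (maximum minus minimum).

16

Step 1: Identify the maximum value: max = 20
Step 2: Identify the minimum value: min = 4
Step 3: Range = max - min = 20 - 4 = 16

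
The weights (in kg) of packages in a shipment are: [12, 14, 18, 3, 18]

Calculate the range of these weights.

15

Step 1: Identify the maximum value: max = 18
Step 2: Identify the minimum value: min = 3
Step 3: Range = max - min = 18 - 3 = 15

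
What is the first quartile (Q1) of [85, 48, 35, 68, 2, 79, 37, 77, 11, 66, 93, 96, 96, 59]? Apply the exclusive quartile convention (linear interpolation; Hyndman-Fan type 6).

36.5

Step 1: Sort the data: [2, 11, 35, 37, 48, 59, 66, 68, 77, 79, 85, 93, 96, 96]
Step 2: n = 14
Step 3: Using the exclusive quartile method:
  Q1 = 36.5
  Q2 (median) = 67
  Q3 = 87
  IQR = Q3 - Q1 = 87 - 36.5 = 50.5
Step 4: Q1 = 36.5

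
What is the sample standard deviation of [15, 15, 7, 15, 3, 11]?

5.0596

Step 1: Compute the mean: 11
Step 2: Sum of squared deviations from the mean: 128
Step 3: Sample variance = 128 / 5 = 25.6
Step 4: Standard deviation = sqrt(25.6) = 5.0596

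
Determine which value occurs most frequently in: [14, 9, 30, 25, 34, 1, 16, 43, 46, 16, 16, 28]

16

Step 1: Count the frequency of each value:
  1: appears 1 time(s)
  9: appears 1 time(s)
  14: appears 1 time(s)
  16: appears 3 time(s)
  25: appears 1 time(s)
  28: appears 1 time(s)
  30: appears 1 time(s)
  34: appears 1 time(s)
  43: appears 1 time(s)
  46: appears 1 time(s)
Step 2: The value 16 appears most frequently (3 times).
Step 3: Mode = 16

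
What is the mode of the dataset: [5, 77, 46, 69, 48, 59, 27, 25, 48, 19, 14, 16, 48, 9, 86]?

48

Step 1: Count the frequency of each value:
  5: appears 1 time(s)
  9: appears 1 time(s)
  14: appears 1 time(s)
  16: appears 1 time(s)
  19: appears 1 time(s)
  25: appears 1 time(s)
  27: appears 1 time(s)
  46: appears 1 time(s)
  48: appears 3 time(s)
  59: appears 1 time(s)
  69: appears 1 time(s)
  77: appears 1 time(s)
  86: appears 1 time(s)
Step 2: The value 48 appears most frequently (3 times).
Step 3: Mode = 48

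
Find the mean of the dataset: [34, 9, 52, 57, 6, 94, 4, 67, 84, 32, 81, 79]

49.9167

Step 1: Sum all values: 34 + 9 + 52 + 57 + 6 + 94 + 4 + 67 + 84 + 32 + 81 + 79 = 599
Step 2: Count the number of values: n = 12
Step 3: Mean = sum / n = 599 / 12 = 49.9167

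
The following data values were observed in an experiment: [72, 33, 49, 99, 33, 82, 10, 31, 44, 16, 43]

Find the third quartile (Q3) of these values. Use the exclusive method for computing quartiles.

72

Step 1: Sort the data: [10, 16, 31, 33, 33, 43, 44, 49, 72, 82, 99]
Step 2: n = 11
Step 3: Using the exclusive quartile method:
  Q1 = 31
  Q2 (median) = 43
  Q3 = 72
  IQR = Q3 - Q1 = 72 - 31 = 41
Step 4: Q3 = 72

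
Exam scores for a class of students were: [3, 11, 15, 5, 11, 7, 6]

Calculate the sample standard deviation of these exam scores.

4.1918

Step 1: Compute the mean: 8.2857
Step 2: Sum of squared deviations from the mean: 105.4286
Step 3: Sample variance = 105.4286 / 6 = 17.5714
Step 4: Standard deviation = sqrt(17.5714) = 4.1918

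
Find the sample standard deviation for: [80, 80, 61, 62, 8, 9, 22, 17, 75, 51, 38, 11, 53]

27.618

Step 1: Compute the mean: 43.6154
Step 2: Sum of squared deviations from the mean: 9153.0769
Step 3: Sample variance = 9153.0769 / 12 = 762.7564
Step 4: Standard deviation = sqrt(762.7564) = 27.618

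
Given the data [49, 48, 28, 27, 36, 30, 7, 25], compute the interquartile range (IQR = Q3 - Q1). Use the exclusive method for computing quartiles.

19.5

Step 1: Sort the data: [7, 25, 27, 28, 30, 36, 48, 49]
Step 2: n = 8
Step 3: Using the exclusive quartile method:
  Q1 = 25.5
  Q2 (median) = 29
  Q3 = 45
  IQR = Q3 - Q1 = 45 - 25.5 = 19.5
Step 4: IQR = 19.5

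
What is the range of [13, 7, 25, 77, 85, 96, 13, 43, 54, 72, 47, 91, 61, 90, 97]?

90

Step 1: Identify the maximum value: max = 97
Step 2: Identify the minimum value: min = 7
Step 3: Range = max - min = 97 - 7 = 90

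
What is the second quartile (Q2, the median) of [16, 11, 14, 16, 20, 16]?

16

Step 1: Sort the data: [11, 14, 16, 16, 16, 20]
Step 2: n = 6
Step 3: Q2 is the median. Since n is even, it is the average of the values at positions 3 and 4:
  Q2 = (16 + 16) / 2 = 16
Step 4: Q2 = 16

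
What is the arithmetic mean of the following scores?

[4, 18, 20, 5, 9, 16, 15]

12.4286

Step 1: Sum all values: 4 + 18 + 20 + 5 + 9 + 16 + 15 = 87
Step 2: Count the number of values: n = 7
Step 3: Mean = sum / n = 87 / 7 = 12.4286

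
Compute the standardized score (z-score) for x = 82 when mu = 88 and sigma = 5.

-1.2

Step 1: Recall the z-score formula: z = (x - mu) / sigma
Step 2: Substitute values: z = (82 - 88) / 5
Step 3: z = -6 / 5 = -1.2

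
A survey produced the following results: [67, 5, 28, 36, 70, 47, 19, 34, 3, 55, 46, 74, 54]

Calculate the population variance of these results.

499.7751

Step 1: Compute the mean: (67 + 5 + 28 + 36 + 70 + 47 + 19 + 34 + 3 + 55 + 46 + 74 + 54) / 13 = 41.3846
Step 2: Compute squared deviations from the mean:
  (67 - 41.3846)^2 = 656.1479
  (5 - 41.3846)^2 = 1323.8402
  (28 - 41.3846)^2 = 179.1479
  (36 - 41.3846)^2 = 28.9941
  (70 - 41.3846)^2 = 818.8402
  (47 - 41.3846)^2 = 31.5325
  (19 - 41.3846)^2 = 501.071
  (34 - 41.3846)^2 = 54.5325
  (3 - 41.3846)^2 = 1473.3787
  (55 - 41.3846)^2 = 185.3787
  (46 - 41.3846)^2 = 21.3018
  (74 - 41.3846)^2 = 1063.7633
  (54 - 41.3846)^2 = 159.1479
Step 3: Sum of squared deviations = 6497.0769
Step 4: Population variance = 6497.0769 / 13 = 499.7751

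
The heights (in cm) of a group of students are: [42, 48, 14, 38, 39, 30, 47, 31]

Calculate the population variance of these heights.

107.3594

Step 1: Compute the mean: (42 + 48 + 14 + 38 + 39 + 30 + 47 + 31) / 8 = 36.125
Step 2: Compute squared deviations from the mean:
  (42 - 36.125)^2 = 34.5156
  (48 - 36.125)^2 = 141.0156
  (14 - 36.125)^2 = 489.5156
  (38 - 36.125)^2 = 3.5156
  (39 - 36.125)^2 = 8.2656
  (30 - 36.125)^2 = 37.5156
  (47 - 36.125)^2 = 118.2656
  (31 - 36.125)^2 = 26.2656
Step 3: Sum of squared deviations = 858.875
Step 4: Population variance = 858.875 / 8 = 107.3594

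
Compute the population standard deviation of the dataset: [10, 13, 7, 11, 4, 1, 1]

4.4949

Step 1: Compute the mean: 6.7143
Step 2: Sum of squared deviations from the mean: 141.4286
Step 3: Population variance = 141.4286 / 7 = 20.2041
Step 4: Standard deviation = sqrt(20.2041) = 4.4949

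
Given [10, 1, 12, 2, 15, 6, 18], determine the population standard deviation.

5.9625

Step 1: Compute the mean: 9.1429
Step 2: Sum of squared deviations from the mean: 248.8571
Step 3: Population variance = 248.8571 / 7 = 35.551
Step 4: Standard deviation = sqrt(35.551) = 5.9625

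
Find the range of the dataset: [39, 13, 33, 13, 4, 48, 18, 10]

44

Step 1: Identify the maximum value: max = 48
Step 2: Identify the minimum value: min = 4
Step 3: Range = max - min = 48 - 4 = 44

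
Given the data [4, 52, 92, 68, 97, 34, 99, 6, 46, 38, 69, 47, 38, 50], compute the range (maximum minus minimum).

95

Step 1: Identify the maximum value: max = 99
Step 2: Identify the minimum value: min = 4
Step 3: Range = max - min = 99 - 4 = 95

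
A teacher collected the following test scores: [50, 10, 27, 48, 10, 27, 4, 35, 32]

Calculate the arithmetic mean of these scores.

27

Step 1: Sum all values: 50 + 10 + 27 + 48 + 10 + 27 + 4 + 35 + 32 = 243
Step 2: Count the number of values: n = 9
Step 3: Mean = sum / n = 243 / 9 = 27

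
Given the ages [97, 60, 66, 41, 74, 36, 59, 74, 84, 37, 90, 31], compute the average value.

62.4167

Step 1: Sum all values: 97 + 60 + 66 + 41 + 74 + 36 + 59 + 74 + 84 + 37 + 90 + 31 = 749
Step 2: Count the number of values: n = 12
Step 3: Mean = sum / n = 749 / 12 = 62.4167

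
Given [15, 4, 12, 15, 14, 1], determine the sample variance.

37.3667

Step 1: Compute the mean: (15 + 4 + 12 + 15 + 14 + 1) / 6 = 10.1667
Step 2: Compute squared deviations from the mean:
  (15 - 10.1667)^2 = 23.3611
  (4 - 10.1667)^2 = 38.0278
  (12 - 10.1667)^2 = 3.3611
  (15 - 10.1667)^2 = 23.3611
  (14 - 10.1667)^2 = 14.6944
  (1 - 10.1667)^2 = 84.0278
Step 3: Sum of squared deviations = 186.8333
Step 4: Sample variance = 186.8333 / 5 = 37.3667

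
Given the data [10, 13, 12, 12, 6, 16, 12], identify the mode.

12

Step 1: Count the frequency of each value:
  6: appears 1 time(s)
  10: appears 1 time(s)
  12: appears 3 time(s)
  13: appears 1 time(s)
  16: appears 1 time(s)
Step 2: The value 12 appears most frequently (3 times).
Step 3: Mode = 12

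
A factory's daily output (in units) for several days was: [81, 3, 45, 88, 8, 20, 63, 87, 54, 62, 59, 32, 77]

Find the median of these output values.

59

Step 1: Sort the data in ascending order: [3, 8, 20, 32, 45, 54, 59, 62, 63, 77, 81, 87, 88]
Step 2: The number of values is n = 13.
Step 3: Since n is odd, the median is the middle value at position 7: 59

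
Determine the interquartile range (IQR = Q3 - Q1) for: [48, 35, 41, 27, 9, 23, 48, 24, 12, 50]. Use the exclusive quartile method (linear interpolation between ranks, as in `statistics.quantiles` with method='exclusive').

27.75

Step 1: Sort the data: [9, 12, 23, 24, 27, 35, 41, 48, 48, 50]
Step 2: n = 10
Step 3: Using the exclusive quartile method:
  Q1 = 20.25
  Q2 (median) = 31
  Q3 = 48
  IQR = Q3 - Q1 = 48 - 20.25 = 27.75
Step 4: IQR = 27.75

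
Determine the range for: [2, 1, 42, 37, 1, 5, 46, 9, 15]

45

Step 1: Identify the maximum value: max = 46
Step 2: Identify the minimum value: min = 1
Step 3: Range = max - min = 46 - 1 = 45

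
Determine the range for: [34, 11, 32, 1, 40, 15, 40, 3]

39

Step 1: Identify the maximum value: max = 40
Step 2: Identify the minimum value: min = 1
Step 3: Range = max - min = 40 - 1 = 39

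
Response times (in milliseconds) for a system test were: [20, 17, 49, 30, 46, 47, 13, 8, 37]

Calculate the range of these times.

41

Step 1: Identify the maximum value: max = 49
Step 2: Identify the minimum value: min = 8
Step 3: Range = max - min = 49 - 8 = 41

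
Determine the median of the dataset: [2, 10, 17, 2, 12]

10

Step 1: Sort the data in ascending order: [2, 2, 10, 12, 17]
Step 2: The number of values is n = 5.
Step 3: Since n is odd, the median is the middle value at position 3: 10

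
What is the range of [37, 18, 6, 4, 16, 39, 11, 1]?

38

Step 1: Identify the maximum value: max = 39
Step 2: Identify the minimum value: min = 1
Step 3: Range = max - min = 39 - 1 = 38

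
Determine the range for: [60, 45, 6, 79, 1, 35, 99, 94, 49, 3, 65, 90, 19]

98

Step 1: Identify the maximum value: max = 99
Step 2: Identify the minimum value: min = 1
Step 3: Range = max - min = 99 - 1 = 98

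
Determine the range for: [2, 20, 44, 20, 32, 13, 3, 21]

42

Step 1: Identify the maximum value: max = 44
Step 2: Identify the minimum value: min = 2
Step 3: Range = max - min = 44 - 2 = 42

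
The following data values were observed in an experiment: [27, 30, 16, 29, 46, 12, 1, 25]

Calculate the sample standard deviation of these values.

13.562

Step 1: Compute the mean: 23.25
Step 2: Sum of squared deviations from the mean: 1287.5
Step 3: Sample variance = 1287.5 / 7 = 183.9286
Step 4: Standard deviation = sqrt(183.9286) = 13.562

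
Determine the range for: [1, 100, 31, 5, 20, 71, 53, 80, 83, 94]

99

Step 1: Identify the maximum value: max = 100
Step 2: Identify the minimum value: min = 1
Step 3: Range = max - min = 100 - 1 = 99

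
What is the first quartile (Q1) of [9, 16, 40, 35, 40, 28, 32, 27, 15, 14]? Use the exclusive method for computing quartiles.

14.75

Step 1: Sort the data: [9, 14, 15, 16, 27, 28, 32, 35, 40, 40]
Step 2: n = 10
Step 3: Using the exclusive quartile method:
  Q1 = 14.75
  Q2 (median) = 27.5
  Q3 = 36.25
  IQR = Q3 - Q1 = 36.25 - 14.75 = 21.5
Step 4: Q1 = 14.75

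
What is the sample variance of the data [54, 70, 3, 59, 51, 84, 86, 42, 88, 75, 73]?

616.4182

Step 1: Compute the mean: (54 + 70 + 3 + 59 + 51 + 84 + 86 + 42 + 88 + 75 + 73) / 11 = 62.2727
Step 2: Compute squared deviations from the mean:
  (54 - 62.2727)^2 = 68.438
  (70 - 62.2727)^2 = 59.7107
  (3 - 62.2727)^2 = 3513.2562
  (59 - 62.2727)^2 = 10.7107
  (51 - 62.2727)^2 = 127.0744
  (84 - 62.2727)^2 = 472.0744
  (86 - 62.2727)^2 = 562.9835
  (42 - 62.2727)^2 = 410.9835
  (88 - 62.2727)^2 = 661.8926
  (75 - 62.2727)^2 = 161.9835
  (73 - 62.2727)^2 = 115.0744
Step 3: Sum of squared deviations = 6164.1818
Step 4: Sample variance = 6164.1818 / 10 = 616.4182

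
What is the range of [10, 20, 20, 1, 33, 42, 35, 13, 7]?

41

Step 1: Identify the maximum value: max = 42
Step 2: Identify the minimum value: min = 1
Step 3: Range = max - min = 42 - 1 = 41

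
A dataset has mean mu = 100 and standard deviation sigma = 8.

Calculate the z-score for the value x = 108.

1

Step 1: Recall the z-score formula: z = (x - mu) / sigma
Step 2: Substitute values: z = (108 - 100) / 8
Step 3: z = 8 / 8 = 1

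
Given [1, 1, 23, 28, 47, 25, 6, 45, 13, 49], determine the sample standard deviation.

18.6059

Step 1: Compute the mean: 23.8
Step 2: Sum of squared deviations from the mean: 3115.6
Step 3: Sample variance = 3115.6 / 9 = 346.1778
Step 4: Standard deviation = sqrt(346.1778) = 18.6059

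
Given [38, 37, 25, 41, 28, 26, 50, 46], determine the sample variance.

87.125

Step 1: Compute the mean: (38 + 37 + 25 + 41 + 28 + 26 + 50 + 46) / 8 = 36.375
Step 2: Compute squared deviations from the mean:
  (38 - 36.375)^2 = 2.6406
  (37 - 36.375)^2 = 0.3906
  (25 - 36.375)^2 = 129.3906
  (41 - 36.375)^2 = 21.3906
  (28 - 36.375)^2 = 70.1406
  (26 - 36.375)^2 = 107.6406
  (50 - 36.375)^2 = 185.6406
  (46 - 36.375)^2 = 92.6406
Step 3: Sum of squared deviations = 609.875
Step 4: Sample variance = 609.875 / 7 = 87.125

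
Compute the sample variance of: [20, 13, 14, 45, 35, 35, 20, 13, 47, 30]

168.8444

Step 1: Compute the mean: (20 + 13 + 14 + 45 + 35 + 35 + 20 + 13 + 47 + 30) / 10 = 27.2
Step 2: Compute squared deviations from the mean:
  (20 - 27.2)^2 = 51.84
  (13 - 27.2)^2 = 201.64
  (14 - 27.2)^2 = 174.24
  (45 - 27.2)^2 = 316.84
  (35 - 27.2)^2 = 60.84
  (35 - 27.2)^2 = 60.84
  (20 - 27.2)^2 = 51.84
  (13 - 27.2)^2 = 201.64
  (47 - 27.2)^2 = 392.04
  (30 - 27.2)^2 = 7.84
Step 3: Sum of squared deviations = 1519.6
Step 4: Sample variance = 1519.6 / 9 = 168.8444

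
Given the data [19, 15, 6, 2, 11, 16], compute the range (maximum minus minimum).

17

Step 1: Identify the maximum value: max = 19
Step 2: Identify the minimum value: min = 2
Step 3: Range = max - min = 19 - 2 = 17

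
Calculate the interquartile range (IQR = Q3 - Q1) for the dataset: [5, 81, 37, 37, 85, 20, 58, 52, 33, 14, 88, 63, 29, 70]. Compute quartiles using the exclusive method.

46

Step 1: Sort the data: [5, 14, 20, 29, 33, 37, 37, 52, 58, 63, 70, 81, 85, 88]
Step 2: n = 14
Step 3: Using the exclusive quartile method:
  Q1 = 26.75
  Q2 (median) = 44.5
  Q3 = 72.75
  IQR = Q3 - Q1 = 72.75 - 26.75 = 46
Step 4: IQR = 46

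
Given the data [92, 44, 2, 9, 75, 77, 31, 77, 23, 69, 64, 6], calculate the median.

54

Step 1: Sort the data in ascending order: [2, 6, 9, 23, 31, 44, 64, 69, 75, 77, 77, 92]
Step 2: The number of values is n = 12.
Step 3: Since n is even, the median is the average of positions 6 and 7:
  Median = (44 + 64) / 2 = 54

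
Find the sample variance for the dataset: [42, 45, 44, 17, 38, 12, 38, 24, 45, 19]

167.8222

Step 1: Compute the mean: (42 + 45 + 44 + 17 + 38 + 12 + 38 + 24 + 45 + 19) / 10 = 32.4
Step 2: Compute squared deviations from the mean:
  (42 - 32.4)^2 = 92.16
  (45 - 32.4)^2 = 158.76
  (44 - 32.4)^2 = 134.56
  (17 - 32.4)^2 = 237.16
  (38 - 32.4)^2 = 31.36
  (12 - 32.4)^2 = 416.16
  (38 - 32.4)^2 = 31.36
  (24 - 32.4)^2 = 70.56
  (45 - 32.4)^2 = 158.76
  (19 - 32.4)^2 = 179.56
Step 3: Sum of squared deviations = 1510.4
Step 4: Sample variance = 1510.4 / 9 = 167.8222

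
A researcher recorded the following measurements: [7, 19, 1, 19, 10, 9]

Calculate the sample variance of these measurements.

49.7667

Step 1: Compute the mean: (7 + 19 + 1 + 19 + 10 + 9) / 6 = 10.8333
Step 2: Compute squared deviations from the mean:
  (7 - 10.8333)^2 = 14.6944
  (19 - 10.8333)^2 = 66.6944
  (1 - 10.8333)^2 = 96.6944
  (19 - 10.8333)^2 = 66.6944
  (10 - 10.8333)^2 = 0.6944
  (9 - 10.8333)^2 = 3.3611
Step 3: Sum of squared deviations = 248.8333
Step 4: Sample variance = 248.8333 / 5 = 49.7667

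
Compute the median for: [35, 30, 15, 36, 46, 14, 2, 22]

26

Step 1: Sort the data in ascending order: [2, 14, 15, 22, 30, 35, 36, 46]
Step 2: The number of values is n = 8.
Step 3: Since n is even, the median is the average of positions 4 and 5:
  Median = (22 + 30) / 2 = 26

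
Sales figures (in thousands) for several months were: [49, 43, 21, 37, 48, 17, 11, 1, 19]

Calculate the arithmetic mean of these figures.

27.3333

Step 1: Sum all values: 49 + 43 + 21 + 37 + 48 + 17 + 11 + 1 + 19 = 246
Step 2: Count the number of values: n = 9
Step 3: Mean = sum / n = 246 / 9 = 27.3333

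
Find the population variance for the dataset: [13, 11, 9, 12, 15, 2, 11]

14.8163

Step 1: Compute the mean: (13 + 11 + 9 + 12 + 15 + 2 + 11) / 7 = 10.4286
Step 2: Compute squared deviations from the mean:
  (13 - 10.4286)^2 = 6.6122
  (11 - 10.4286)^2 = 0.3265
  (9 - 10.4286)^2 = 2.0408
  (12 - 10.4286)^2 = 2.4694
  (15 - 10.4286)^2 = 20.898
  (2 - 10.4286)^2 = 71.0408
  (11 - 10.4286)^2 = 0.3265
Step 3: Sum of squared deviations = 103.7143
Step 4: Population variance = 103.7143 / 7 = 14.8163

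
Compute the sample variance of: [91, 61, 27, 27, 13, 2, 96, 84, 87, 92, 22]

1347.6182

Step 1: Compute the mean: (91 + 61 + 27 + 27 + 13 + 2 + 96 + 84 + 87 + 92 + 22) / 11 = 54.7273
Step 2: Compute squared deviations from the mean:
  (91 - 54.7273)^2 = 1315.7107
  (61 - 54.7273)^2 = 39.3471
  (27 - 54.7273)^2 = 768.8017
  (27 - 54.7273)^2 = 768.8017
  (13 - 54.7273)^2 = 1741.1653
  (2 - 54.7273)^2 = 2780.1653
  (96 - 54.7273)^2 = 1703.438
  (84 - 54.7273)^2 = 856.8926
  (87 - 54.7273)^2 = 1041.5289
  (92 - 54.7273)^2 = 1389.2562
  (22 - 54.7273)^2 = 1071.0744
Step 3: Sum of squared deviations = 13476.1818
Step 4: Sample variance = 13476.1818 / 10 = 1347.6182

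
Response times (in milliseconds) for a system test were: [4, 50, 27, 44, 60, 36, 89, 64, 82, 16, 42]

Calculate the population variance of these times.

620.0165

Step 1: Compute the mean: (4 + 50 + 27 + 44 + 60 + 36 + 89 + 64 + 82 + 16 + 42) / 11 = 46.7273
Step 2: Compute squared deviations from the mean:
  (4 - 46.7273)^2 = 1825.6198
  (50 - 46.7273)^2 = 10.7107
  (27 - 46.7273)^2 = 389.1653
  (44 - 46.7273)^2 = 7.438
  (60 - 46.7273)^2 = 176.1653
  (36 - 46.7273)^2 = 115.0744
  (89 - 46.7273)^2 = 1786.9835
  (64 - 46.7273)^2 = 298.3471
  (82 - 46.7273)^2 = 1244.1653
  (16 - 46.7273)^2 = 944.1653
  (42 - 46.7273)^2 = 22.3471
Step 3: Sum of squared deviations = 6820.1818
Step 4: Population variance = 6820.1818 / 11 = 620.0165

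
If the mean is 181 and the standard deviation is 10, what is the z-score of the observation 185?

0.4

Step 1: Recall the z-score formula: z = (x - mu) / sigma
Step 2: Substitute values: z = (185 - 181) / 10
Step 3: z = 4 / 10 = 0.4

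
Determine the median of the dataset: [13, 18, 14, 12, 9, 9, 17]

13

Step 1: Sort the data in ascending order: [9, 9, 12, 13, 14, 17, 18]
Step 2: The number of values is n = 7.
Step 3: Since n is odd, the median is the middle value at position 4: 13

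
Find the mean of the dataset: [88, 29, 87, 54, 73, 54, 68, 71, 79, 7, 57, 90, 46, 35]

59.8571

Step 1: Sum all values: 88 + 29 + 87 + 54 + 73 + 54 + 68 + 71 + 79 + 7 + 57 + 90 + 46 + 35 = 838
Step 2: Count the number of values: n = 14
Step 3: Mean = sum / n = 838 / 14 = 59.8571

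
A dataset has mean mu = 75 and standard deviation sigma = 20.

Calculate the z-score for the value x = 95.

1

Step 1: Recall the z-score formula: z = (x - mu) / sigma
Step 2: Substitute values: z = (95 - 75) / 20
Step 3: z = 20 / 20 = 1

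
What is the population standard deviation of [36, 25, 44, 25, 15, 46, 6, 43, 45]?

13.776

Step 1: Compute the mean: 31.6667
Step 2: Sum of squared deviations from the mean: 1708
Step 3: Population variance = 1708 / 9 = 189.7778
Step 4: Standard deviation = sqrt(189.7778) = 13.776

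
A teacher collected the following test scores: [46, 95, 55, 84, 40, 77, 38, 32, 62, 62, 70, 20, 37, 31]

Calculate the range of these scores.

75

Step 1: Identify the maximum value: max = 95
Step 2: Identify the minimum value: min = 20
Step 3: Range = max - min = 95 - 20 = 75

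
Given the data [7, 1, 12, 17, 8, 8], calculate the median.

8

Step 1: Sort the data in ascending order: [1, 7, 8, 8, 12, 17]
Step 2: The number of values is n = 6.
Step 3: Since n is even, the median is the average of positions 3 and 4:
  Median = (8 + 8) / 2 = 8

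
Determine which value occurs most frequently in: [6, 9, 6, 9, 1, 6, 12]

6

Step 1: Count the frequency of each value:
  1: appears 1 time(s)
  6: appears 3 time(s)
  9: appears 2 time(s)
  12: appears 1 time(s)
Step 2: The value 6 appears most frequently (3 times).
Step 3: Mode = 6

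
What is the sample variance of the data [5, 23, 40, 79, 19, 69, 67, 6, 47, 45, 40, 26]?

586.8788

Step 1: Compute the mean: (5 + 23 + 40 + 79 + 19 + 69 + 67 + 6 + 47 + 45 + 40 + 26) / 12 = 38.8333
Step 2: Compute squared deviations from the mean:
  (5 - 38.8333)^2 = 1144.6944
  (23 - 38.8333)^2 = 250.6944
  (40 - 38.8333)^2 = 1.3611
  (79 - 38.8333)^2 = 1613.3611
  (19 - 38.8333)^2 = 393.3611
  (69 - 38.8333)^2 = 910.0278
  (67 - 38.8333)^2 = 793.3611
  (6 - 38.8333)^2 = 1078.0278
  (47 - 38.8333)^2 = 66.6944
  (45 - 38.8333)^2 = 38.0278
  (40 - 38.8333)^2 = 1.3611
  (26 - 38.8333)^2 = 164.6944
Step 3: Sum of squared deviations = 6455.6667
Step 4: Sample variance = 6455.6667 / 11 = 586.8788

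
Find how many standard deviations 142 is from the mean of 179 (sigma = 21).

-1.7619

Step 1: Recall the z-score formula: z = (x - mu) / sigma
Step 2: Substitute values: z = (142 - 179) / 21
Step 3: z = -37 / 21 = -1.7619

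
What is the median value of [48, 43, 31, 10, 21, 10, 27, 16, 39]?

27

Step 1: Sort the data in ascending order: [10, 10, 16, 21, 27, 31, 39, 43, 48]
Step 2: The number of values is n = 9.
Step 3: Since n is odd, the median is the middle value at position 5: 27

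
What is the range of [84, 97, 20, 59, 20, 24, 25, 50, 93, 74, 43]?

77

Step 1: Identify the maximum value: max = 97
Step 2: Identify the minimum value: min = 20
Step 3: Range = max - min = 97 - 20 = 77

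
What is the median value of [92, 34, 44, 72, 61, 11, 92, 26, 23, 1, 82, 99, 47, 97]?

54

Step 1: Sort the data in ascending order: [1, 11, 23, 26, 34, 44, 47, 61, 72, 82, 92, 92, 97, 99]
Step 2: The number of values is n = 14.
Step 3: Since n is even, the median is the average of positions 7 and 8:
  Median = (47 + 61) / 2 = 54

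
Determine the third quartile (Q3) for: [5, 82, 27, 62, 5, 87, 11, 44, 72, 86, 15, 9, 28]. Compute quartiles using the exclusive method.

77

Step 1: Sort the data: [5, 5, 9, 11, 15, 27, 28, 44, 62, 72, 82, 86, 87]
Step 2: n = 13
Step 3: Using the exclusive quartile method:
  Q1 = 10
  Q2 (median) = 28
  Q3 = 77
  IQR = Q3 - Q1 = 77 - 10 = 67
Step 4: Q3 = 77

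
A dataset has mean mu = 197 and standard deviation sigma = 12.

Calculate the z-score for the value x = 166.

-2.5833

Step 1: Recall the z-score formula: z = (x - mu) / sigma
Step 2: Substitute values: z = (166 - 197) / 12
Step 3: z = -31 / 12 = -2.5833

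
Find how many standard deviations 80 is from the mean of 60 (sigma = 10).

2

Step 1: Recall the z-score formula: z = (x - mu) / sigma
Step 2: Substitute values: z = (80 - 60) / 10
Step 3: z = 20 / 10 = 2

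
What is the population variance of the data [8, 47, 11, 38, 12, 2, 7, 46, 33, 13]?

270.01

Step 1: Compute the mean: (8 + 47 + 11 + 38 + 12 + 2 + 7 + 46 + 33 + 13) / 10 = 21.7
Step 2: Compute squared deviations from the mean:
  (8 - 21.7)^2 = 187.69
  (47 - 21.7)^2 = 640.09
  (11 - 21.7)^2 = 114.49
  (38 - 21.7)^2 = 265.69
  (12 - 21.7)^2 = 94.09
  (2 - 21.7)^2 = 388.09
  (7 - 21.7)^2 = 216.09
  (46 - 21.7)^2 = 590.49
  (33 - 21.7)^2 = 127.69
  (13 - 21.7)^2 = 75.69
Step 3: Sum of squared deviations = 2700.1
Step 4: Population variance = 2700.1 / 10 = 270.01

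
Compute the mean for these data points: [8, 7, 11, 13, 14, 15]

11.3333

Step 1: Sum all values: 8 + 7 + 11 + 13 + 14 + 15 = 68
Step 2: Count the number of values: n = 6
Step 3: Mean = sum / n = 68 / 6 = 11.3333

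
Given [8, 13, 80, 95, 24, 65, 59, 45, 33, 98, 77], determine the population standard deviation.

30.4305

Step 1: Compute the mean: 54.2727
Step 2: Sum of squared deviations from the mean: 10186.1818
Step 3: Population variance = 10186.1818 / 11 = 926.0165
Step 4: Standard deviation = sqrt(926.0165) = 30.4305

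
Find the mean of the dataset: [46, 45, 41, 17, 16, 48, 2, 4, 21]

26.6667

Step 1: Sum all values: 46 + 45 + 41 + 17 + 16 + 48 + 2 + 4 + 21 = 240
Step 2: Count the number of values: n = 9
Step 3: Mean = sum / n = 240 / 9 = 26.6667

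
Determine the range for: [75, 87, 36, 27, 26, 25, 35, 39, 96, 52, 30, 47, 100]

75

Step 1: Identify the maximum value: max = 100
Step 2: Identify the minimum value: min = 25
Step 3: Range = max - min = 100 - 25 = 75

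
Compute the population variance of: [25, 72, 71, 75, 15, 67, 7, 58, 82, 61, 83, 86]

688.75

Step 1: Compute the mean: (25 + 72 + 71 + 75 + 15 + 67 + 7 + 58 + 82 + 61 + 83 + 86) / 12 = 58.5
Step 2: Compute squared deviations from the mean:
  (25 - 58.5)^2 = 1122.25
  (72 - 58.5)^2 = 182.25
  (71 - 58.5)^2 = 156.25
  (75 - 58.5)^2 = 272.25
  (15 - 58.5)^2 = 1892.25
  (67 - 58.5)^2 = 72.25
  (7 - 58.5)^2 = 2652.25
  (58 - 58.5)^2 = 0.25
  (82 - 58.5)^2 = 552.25
  (61 - 58.5)^2 = 6.25
  (83 - 58.5)^2 = 600.25
  (86 - 58.5)^2 = 756.25
Step 3: Sum of squared deviations = 8265
Step 4: Population variance = 8265 / 12 = 688.75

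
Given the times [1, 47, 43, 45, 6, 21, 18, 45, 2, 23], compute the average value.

25.1

Step 1: Sum all values: 1 + 47 + 43 + 45 + 6 + 21 + 18 + 45 + 2 + 23 = 251
Step 2: Count the number of values: n = 10
Step 3: Mean = sum / n = 251 / 10 = 25.1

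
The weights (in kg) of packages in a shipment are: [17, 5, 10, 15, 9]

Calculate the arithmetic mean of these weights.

11.2

Step 1: Sum all values: 17 + 5 + 10 + 15 + 9 = 56
Step 2: Count the number of values: n = 5
Step 3: Mean = sum / n = 56 / 5 = 11.2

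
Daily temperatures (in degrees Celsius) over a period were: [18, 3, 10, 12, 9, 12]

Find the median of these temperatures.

11

Step 1: Sort the data in ascending order: [3, 9, 10, 12, 12, 18]
Step 2: The number of values is n = 6.
Step 3: Since n is even, the median is the average of positions 3 and 4:
  Median = (10 + 12) / 2 = 11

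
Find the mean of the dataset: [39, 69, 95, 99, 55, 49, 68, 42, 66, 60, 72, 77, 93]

68

Step 1: Sum all values: 39 + 69 + 95 + 99 + 55 + 49 + 68 + 42 + 66 + 60 + 72 + 77 + 93 = 884
Step 2: Count the number of values: n = 13
Step 3: Mean = sum / n = 884 / 13 = 68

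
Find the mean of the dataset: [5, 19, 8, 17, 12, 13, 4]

11.1429

Step 1: Sum all values: 5 + 19 + 8 + 17 + 12 + 13 + 4 = 78
Step 2: Count the number of values: n = 7
Step 3: Mean = sum / n = 78 / 7 = 11.1429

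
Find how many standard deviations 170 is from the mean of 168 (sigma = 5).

0.4

Step 1: Recall the z-score formula: z = (x - mu) / sigma
Step 2: Substitute values: z = (170 - 168) / 5
Step 3: z = 2 / 5 = 0.4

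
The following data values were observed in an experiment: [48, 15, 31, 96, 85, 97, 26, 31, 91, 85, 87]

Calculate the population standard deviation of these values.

30.9235

Step 1: Compute the mean: 62.9091
Step 2: Sum of squared deviations from the mean: 10518.9091
Step 3: Population variance = 10518.9091 / 11 = 956.2645
Step 4: Standard deviation = sqrt(956.2645) = 30.9235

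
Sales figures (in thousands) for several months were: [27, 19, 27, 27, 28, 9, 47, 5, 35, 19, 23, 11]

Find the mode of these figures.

27

Step 1: Count the frequency of each value:
  5: appears 1 time(s)
  9: appears 1 time(s)
  11: appears 1 time(s)
  19: appears 2 time(s)
  23: appears 1 time(s)
  27: appears 3 time(s)
  28: appears 1 time(s)
  35: appears 1 time(s)
  47: appears 1 time(s)
Step 2: The value 27 appears most frequently (3 times).
Step 3: Mode = 27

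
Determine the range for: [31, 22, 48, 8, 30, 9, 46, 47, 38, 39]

40

Step 1: Identify the maximum value: max = 48
Step 2: Identify the minimum value: min = 8
Step 3: Range = max - min = 48 - 8 = 40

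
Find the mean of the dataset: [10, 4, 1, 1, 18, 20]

9

Step 1: Sum all values: 10 + 4 + 1 + 1 + 18 + 20 = 54
Step 2: Count the number of values: n = 6
Step 3: Mean = sum / n = 54 / 6 = 9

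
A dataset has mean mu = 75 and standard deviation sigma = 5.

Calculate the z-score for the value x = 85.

2

Step 1: Recall the z-score formula: z = (x - mu) / sigma
Step 2: Substitute values: z = (85 - 75) / 5
Step 3: z = 10 / 5 = 2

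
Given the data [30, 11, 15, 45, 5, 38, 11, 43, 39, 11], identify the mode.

11

Step 1: Count the frequency of each value:
  5: appears 1 time(s)
  11: appears 3 time(s)
  15: appears 1 time(s)
  30: appears 1 time(s)
  38: appears 1 time(s)
  39: appears 1 time(s)
  43: appears 1 time(s)
  45: appears 1 time(s)
Step 2: The value 11 appears most frequently (3 times).
Step 3: Mode = 11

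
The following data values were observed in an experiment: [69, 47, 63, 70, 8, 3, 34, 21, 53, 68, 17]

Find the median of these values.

47

Step 1: Sort the data in ascending order: [3, 8, 17, 21, 34, 47, 53, 63, 68, 69, 70]
Step 2: The number of values is n = 11.
Step 3: Since n is odd, the median is the middle value at position 6: 47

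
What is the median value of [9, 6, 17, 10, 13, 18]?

11.5

Step 1: Sort the data in ascending order: [6, 9, 10, 13, 17, 18]
Step 2: The number of values is n = 6.
Step 3: Since n is even, the median is the average of positions 3 and 4:
  Median = (10 + 13) / 2 = 11.5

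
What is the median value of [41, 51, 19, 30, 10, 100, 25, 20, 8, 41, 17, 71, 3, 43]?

27.5

Step 1: Sort the data in ascending order: [3, 8, 10, 17, 19, 20, 25, 30, 41, 41, 43, 51, 71, 100]
Step 2: The number of values is n = 14.
Step 3: Since n is even, the median is the average of positions 7 and 8:
  Median = (25 + 30) / 2 = 27.5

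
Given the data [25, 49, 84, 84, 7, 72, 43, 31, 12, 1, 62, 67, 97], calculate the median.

49

Step 1: Sort the data in ascending order: [1, 7, 12, 25, 31, 43, 49, 62, 67, 72, 84, 84, 97]
Step 2: The number of values is n = 13.
Step 3: Since n is odd, the median is the middle value at position 7: 49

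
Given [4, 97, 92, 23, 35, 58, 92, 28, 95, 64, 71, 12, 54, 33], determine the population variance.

966.1224

Step 1: Compute the mean: (4 + 97 + 92 + 23 + 35 + 58 + 92 + 28 + 95 + 64 + 71 + 12 + 54 + 33) / 14 = 54.1429
Step 2: Compute squared deviations from the mean:
  (4 - 54.1429)^2 = 2514.3061
  (97 - 54.1429)^2 = 1836.7347
  (92 - 54.1429)^2 = 1433.1633
  (23 - 54.1429)^2 = 969.8776
  (35 - 54.1429)^2 = 366.449
  (58 - 54.1429)^2 = 14.8776
  (92 - 54.1429)^2 = 1433.1633
  (28 - 54.1429)^2 = 683.449
  (95 - 54.1429)^2 = 1669.3061
  (64 - 54.1429)^2 = 97.1633
  (71 - 54.1429)^2 = 284.1633
  (12 - 54.1429)^2 = 1776.0204
  (54 - 54.1429)^2 = 0.0204
  (33 - 54.1429)^2 = 447.0204
Step 3: Sum of squared deviations = 13525.7143
Step 4: Population variance = 13525.7143 / 14 = 966.1224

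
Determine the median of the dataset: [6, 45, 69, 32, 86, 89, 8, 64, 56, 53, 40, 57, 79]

56

Step 1: Sort the data in ascending order: [6, 8, 32, 40, 45, 53, 56, 57, 64, 69, 79, 86, 89]
Step 2: The number of values is n = 13.
Step 3: Since n is odd, the median is the middle value at position 7: 56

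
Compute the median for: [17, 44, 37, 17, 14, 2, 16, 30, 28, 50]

22.5

Step 1: Sort the data in ascending order: [2, 14, 16, 17, 17, 28, 30, 37, 44, 50]
Step 2: The number of values is n = 10.
Step 3: Since n is even, the median is the average of positions 5 and 6:
  Median = (17 + 28) / 2 = 22.5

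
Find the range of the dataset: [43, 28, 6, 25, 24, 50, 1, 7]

49

Step 1: Identify the maximum value: max = 50
Step 2: Identify the minimum value: min = 1
Step 3: Range = max - min = 50 - 1 = 49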